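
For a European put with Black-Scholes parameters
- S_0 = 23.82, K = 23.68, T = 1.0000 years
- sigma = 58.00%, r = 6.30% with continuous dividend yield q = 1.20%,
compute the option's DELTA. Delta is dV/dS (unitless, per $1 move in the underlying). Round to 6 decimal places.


Answer: Delta = -0.344810

Derivation:
d1 = 0.3880944033; d2 = -0.1919055967
phi(d1) = 0.3700018897; exp(-qT) = 0.9880717129; exp(-rT) = 0.9389434737
N(-d1) = 0.3489730868
Delta = -exp(-qT) * N(-d1) = -0.9880717129 * 0.3489730868 = -0.344810


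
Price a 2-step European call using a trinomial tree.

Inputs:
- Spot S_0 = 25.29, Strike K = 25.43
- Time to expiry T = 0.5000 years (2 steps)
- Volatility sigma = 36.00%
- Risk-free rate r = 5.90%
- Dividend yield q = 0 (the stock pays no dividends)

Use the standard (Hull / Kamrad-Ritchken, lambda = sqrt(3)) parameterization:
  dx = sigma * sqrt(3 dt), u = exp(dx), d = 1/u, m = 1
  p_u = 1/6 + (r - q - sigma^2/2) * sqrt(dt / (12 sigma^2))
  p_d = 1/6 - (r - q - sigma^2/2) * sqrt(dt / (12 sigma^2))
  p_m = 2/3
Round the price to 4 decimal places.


dt = T/N = 0.250000; dx = sigma*sqrt(3*dt) = 0.311769
u = exp(dx) = 1.365839; d = 1/u = 0.732151
p_u = 0.164341, p_m = 0.666667, p_d = 0.168992
Discount per step: exp(-r*dt) = 0.985358
Stock lattice S(k, j) with j the centered position index:
  k=0: S(0,+0) = 25.2900
  k=1: S(1,-1) = 18.5161; S(1,+0) = 25.2900; S(1,+1) = 34.5421
  k=2: S(2,-2) = 13.5566; S(2,-1) = 18.5161; S(2,+0) = 25.2900; S(2,+1) = 34.5421; S(2,+2) = 47.1789
Terminal payoffs V(N, j) = max(S_T - K, 0):
  V(2,-2) = 0.000000; V(2,-1) = 0.000000; V(2,+0) = 0.000000; V(2,+1) = 9.112077; V(2,+2) = 21.748928
Backward induction: V(k, j) = exp(-r*dt) * [p_u * V(k+1, j+1) + p_m * V(k+1, j) + p_d * V(k+1, j-1)]
  V(1,-1) = exp(-r*dt) * [p_u*0.000000 + p_m*0.000000 + p_d*0.000000] = 0.000000
  V(1,+0) = exp(-r*dt) * [p_u*9.112077 + p_m*0.000000 + p_d*0.000000] = 1.475564
  V(1,+1) = exp(-r*dt) * [p_u*21.748928 + p_m*9.112077 + p_d*0.000000] = 9.507686
  V(0,+0) = exp(-r*dt) * [p_u*9.507686 + p_m*1.475564 + p_d*0.000000] = 2.508933

Answer: Price = V(0,0) = 2.5089


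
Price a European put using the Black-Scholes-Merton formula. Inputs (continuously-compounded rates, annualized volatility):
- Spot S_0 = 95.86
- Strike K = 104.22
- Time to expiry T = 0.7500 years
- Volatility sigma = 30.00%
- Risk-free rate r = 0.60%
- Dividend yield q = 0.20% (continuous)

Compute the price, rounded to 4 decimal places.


d1 = (ln(S/K) + (r - q + 0.5*sigma^2) * T) / (sigma * sqrt(T)) = -0.18038445
d2 = d1 - sigma * sqrt(T) = -0.44019207
exp(-rT) = 0.99551011; exp(-qT) = 0.99850112
P = K * exp(-rT) * N(-d2) - S_0 * exp(-qT) * N(-d1)
N(-d1) = 0.57157462; N(-d2) = 0.67010100
P = 104.2200 * 0.99551011 * 0.67010100 - 95.8600 * 0.99850112 * 0.57157462 = 14.8153

Answer: Price = 14.8153


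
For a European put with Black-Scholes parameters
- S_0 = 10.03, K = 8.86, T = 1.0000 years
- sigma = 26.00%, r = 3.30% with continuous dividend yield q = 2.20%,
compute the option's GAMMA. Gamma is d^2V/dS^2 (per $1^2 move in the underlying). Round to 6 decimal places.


d1 = 0.6493609129; d2 = 0.3893609129
phi(d1) = 0.3231064864; exp(-qT) = 0.9782402351; exp(-rT) = 0.9675385596
Gamma = exp(-qT) * phi(d1) / (S * sigma * sqrt(T)) = 0.9782402351 * 0.3231064864 / (10.0300 * 0.2600 * 1.0000000000) = 0.121204

Answer: Gamma = 0.121204


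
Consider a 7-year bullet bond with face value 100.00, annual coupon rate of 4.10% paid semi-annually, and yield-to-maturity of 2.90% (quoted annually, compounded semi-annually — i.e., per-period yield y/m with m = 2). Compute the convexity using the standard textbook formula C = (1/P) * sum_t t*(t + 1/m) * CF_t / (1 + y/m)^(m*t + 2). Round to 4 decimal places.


Coupon per period c = face * coupon_rate / m = 2.050000
Periods per year m = 2; per-period yield y/m = 0.014500
Number of cashflows N = 14
Cashflows (t years, CF_t, discount factor 1/(1+y/m)^(m*t), PV):
  t = 0.5000: CF_t = 2.050000, DF = 0.985707, PV = 2.020700
  t = 1.0000: CF_t = 2.050000, DF = 0.971619, PV = 1.991818
  t = 1.5000: CF_t = 2.050000, DF = 0.957732, PV = 1.963350
  t = 2.0000: CF_t = 2.050000, DF = 0.944043, PV = 1.935288
  t = 2.5000: CF_t = 2.050000, DF = 0.930550, PV = 1.907628
  t = 3.0000: CF_t = 2.050000, DF = 0.917250, PV = 1.880362
  t = 3.5000: CF_t = 2.050000, DF = 0.904140, PV = 1.853487
  t = 4.0000: CF_t = 2.050000, DF = 0.891217, PV = 1.826995
  t = 4.5000: CF_t = 2.050000, DF = 0.878479, PV = 1.800883
  t = 5.0000: CF_t = 2.050000, DF = 0.865923, PV = 1.775143
  t = 5.5000: CF_t = 2.050000, DF = 0.853547, PV = 1.749771
  t = 6.0000: CF_t = 2.050000, DF = 0.841347, PV = 1.724762
  t = 6.5000: CF_t = 2.050000, DF = 0.829322, PV = 1.700111
  t = 7.0000: CF_t = 102.050000, DF = 0.817469, PV = 83.422709
Price P = sum_t PV_t = 107.553008
Convexity numerator sum_t t*(t + 1/m) * CF_t / (1+y/m)^(m*t + 2):
  t = 0.5000: term = 0.981675
  t = 1.0000: term = 2.902932
  t = 1.5000: term = 5.722883
  t = 2.0000: term = 9.401812
  t = 2.5000: term = 13.901151
  t = 3.0000: term = 19.183452
  t = 3.5000: term = 25.212356
  t = 4.0000: term = 31.952574
  t = 4.5000: term = 39.369855
  t = 5.0000: term = 47.430963
  t = 5.5000: term = 56.103652
  t = 6.0000: term = 65.356645
  t = 6.5000: term = 75.159605
  t = 7.0000: term = 4255.391194
Convexity = (1/P) * sum = 4648.070748 / 107.553008 = 43.216558

Answer: Convexity = 43.2166


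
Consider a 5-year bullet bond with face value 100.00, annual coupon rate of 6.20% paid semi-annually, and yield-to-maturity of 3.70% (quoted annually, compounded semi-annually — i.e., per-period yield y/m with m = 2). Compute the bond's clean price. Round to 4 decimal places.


Answer: Price = 111.3169

Derivation:
Coupon per period c = face * coupon_rate / m = 3.100000
Periods per year m = 2; per-period yield y/m = 0.018500
Number of cashflows N = 10
Cashflows (t years, CF_t, discount factor 1/(1+y/m)^(m*t), PV):
  t = 0.5000: CF_t = 3.100000, DF = 0.981836, PV = 3.043692
  t = 1.0000: CF_t = 3.100000, DF = 0.964002, PV = 2.988406
  t = 1.5000: CF_t = 3.100000, DF = 0.946492, PV = 2.934125
  t = 2.0000: CF_t = 3.100000, DF = 0.929300, PV = 2.880830
  t = 2.5000: CF_t = 3.100000, DF = 0.912420, PV = 2.828502
  t = 3.0000: CF_t = 3.100000, DF = 0.895847, PV = 2.777125
  t = 3.5000: CF_t = 3.100000, DF = 0.879575, PV = 2.726682
  t = 4.0000: CF_t = 3.100000, DF = 0.863598, PV = 2.677154
  t = 4.5000: CF_t = 3.100000, DF = 0.847912, PV = 2.628527
  t = 5.0000: CF_t = 103.100000, DF = 0.832510, PV = 85.831822
Price P = sum_t PV_t = 111.316865


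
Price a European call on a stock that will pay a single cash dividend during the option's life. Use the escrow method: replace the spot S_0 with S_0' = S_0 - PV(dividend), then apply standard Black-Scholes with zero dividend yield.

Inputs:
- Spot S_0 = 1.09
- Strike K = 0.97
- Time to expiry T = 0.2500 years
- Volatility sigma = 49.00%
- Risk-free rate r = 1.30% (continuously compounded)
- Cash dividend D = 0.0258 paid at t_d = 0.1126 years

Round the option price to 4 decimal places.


Answer: Price = 0.1552

Derivation:
PV(D) = D * exp(-r * t_d) = 0.0258 * 0.99853727 = 0.02576226
S_0' = S_0 - PV(D) = 1.0900 - 0.02576226 = 1.06423774
d1 = (ln(S_0'/K) + (r + sigma^2/2)*T) / (sigma*sqrt(T)) = 0.51420617
d2 = d1 - sigma*sqrt(T) = 0.26920617
exp(-rT) = 0.99675528
N(d1) = 0.69644607; N(d2) = 0.60611448
C = S_0' * N(d1) - K * exp(-rT) * N(d2) = 1.06423774 * 0.69644607 - 0.9700 * 0.99675528 * 0.60611448 = 0.1552


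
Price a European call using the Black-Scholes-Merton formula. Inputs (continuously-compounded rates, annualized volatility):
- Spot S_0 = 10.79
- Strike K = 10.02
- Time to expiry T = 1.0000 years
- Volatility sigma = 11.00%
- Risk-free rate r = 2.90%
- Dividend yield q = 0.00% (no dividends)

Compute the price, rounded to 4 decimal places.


d1 = (ln(S/K) + (r - q + 0.5*sigma^2) * T) / (sigma * sqrt(T)) = 0.99169712
d2 = d1 - sigma * sqrt(T) = 0.88169712
exp(-rT) = 0.97141646; exp(-qT) = 1.00000000
C = S_0 * exp(-qT) * N(d1) - K * exp(-rT) * N(d2)
N(d1) = 0.83932735; N(d2) = 0.81102969
C = 10.7900 * 1.00000000 * 0.83932735 - 10.0200 * 0.97141646 * 0.81102969 = 1.1621

Answer: Price = 1.1621


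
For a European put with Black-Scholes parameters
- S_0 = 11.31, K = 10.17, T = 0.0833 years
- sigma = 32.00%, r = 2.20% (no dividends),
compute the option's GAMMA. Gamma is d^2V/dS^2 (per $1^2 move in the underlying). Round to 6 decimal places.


Answer: Gamma = 0.182257

Derivation:
d1 = 1.2163880548; d2 = 1.1240304888
phi(d1) = 0.1903789950; exp(-qT) = 1.0000000000; exp(-rT) = 0.9981690782
Gamma = exp(-qT) * phi(d1) / (S * sigma * sqrt(T)) = 1.0000000000 * 0.1903789950 / (11.3100 * 0.3200 * 0.2886173938) = 0.182257


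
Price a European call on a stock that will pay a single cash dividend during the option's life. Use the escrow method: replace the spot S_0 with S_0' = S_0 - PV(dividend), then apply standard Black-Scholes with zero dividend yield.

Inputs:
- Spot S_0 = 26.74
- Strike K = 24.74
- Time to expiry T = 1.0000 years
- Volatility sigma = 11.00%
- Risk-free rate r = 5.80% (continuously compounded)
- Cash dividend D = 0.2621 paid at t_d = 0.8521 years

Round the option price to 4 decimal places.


Answer: Price = 3.3148

Derivation:
PV(D) = D * exp(-r * t_d) = 0.2621 * 0.95177958 = 0.24946143
S_0' = S_0 - PV(D) = 26.7400 - 0.24946143 = 26.49053857
d1 = (ln(S_0'/K) + (r + sigma^2/2)*T) / (sigma*sqrt(T)) = 1.20378425
d2 = d1 - sigma*sqrt(T) = 1.09378425
exp(-rT) = 0.94364995
N(d1) = 0.88566351; N(d2) = 0.86297519
C = S_0' * N(d1) - K * exp(-rT) * N(d2) = 26.49053857 * 0.88566351 - 24.7400 * 0.94364995 * 0.86297519 = 3.3148


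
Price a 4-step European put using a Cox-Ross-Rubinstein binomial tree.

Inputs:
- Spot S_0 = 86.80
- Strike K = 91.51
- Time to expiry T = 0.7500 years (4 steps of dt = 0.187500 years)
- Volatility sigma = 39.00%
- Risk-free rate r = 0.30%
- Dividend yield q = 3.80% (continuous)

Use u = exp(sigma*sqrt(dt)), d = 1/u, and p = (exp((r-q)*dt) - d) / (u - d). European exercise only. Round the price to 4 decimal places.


Answer: Price = V(0,0) = 15.5650

Derivation:
dt = T/N = 0.187500
u = exp(sigma*sqrt(dt)) = 1.183972; d = 1/u = 0.844615
p = (exp((r-q)*dt) - d) / (u - d) = 0.438607
Discount per step: exp(-r*dt) = 0.999438
Stock lattice S(k, i) with i counting down-moves:
  k=0: S(0,0) = 86.8000
  k=1: S(1,0) = 102.7688; S(1,1) = 73.3125
  k=2: S(2,0) = 121.6754; S(2,1) = 86.8000; S(2,2) = 61.9208
  k=3: S(3,0) = 144.0602; S(3,1) = 102.7688; S(3,2) = 73.3125; S(3,3) = 52.2992
  k=4: S(4,0) = 170.5633; S(4,1) = 121.6754; S(4,2) = 86.8000; S(4,3) = 61.9208; S(4,4) = 44.1727
Terminal payoffs V(N, i) = max(K - S_T, 0):
  V(4,0) = 0.000000; V(4,1) = 0.000000; V(4,2) = 4.710000; V(4,3) = 29.589165; V(4,4) = 47.337306
Backward induction: V(k, i) = exp(-r*dt) * [p * V(k+1, i) + (1-p) * V(k+1, i+1)].
  V(3,0) = exp(-r*dt) * [p*0.000000 + (1-p)*0.000000] = 0.000000
  V(3,1) = exp(-r*dt) * [p*0.000000 + (1-p)*4.710000] = 2.642676
  V(3,2) = exp(-r*dt) * [p*4.710000 + (1-p)*29.589165] = 18.666496
  V(3,3) = exp(-r*dt) * [p*29.589165 + (1-p)*47.337306] = 39.530612
  V(2,0) = exp(-r*dt) * [p*0.000000 + (1-p)*2.642676] = 1.482746
  V(2,1) = exp(-r*dt) * [p*2.642676 + (1-p)*18.666496] = 11.631798
  V(2,2) = exp(-r*dt) * [p*18.666496 + (1-p)*39.530612] = 30.362389
  V(1,0) = exp(-r*dt) * [p*1.482746 + (1-p)*11.631798] = 7.176319
  V(1,1) = exp(-r*dt) * [p*11.631798 + (1-p)*30.362389] = 22.134573
  V(0,0) = exp(-r*dt) * [p*7.176319 + (1-p)*22.134573] = 15.565026


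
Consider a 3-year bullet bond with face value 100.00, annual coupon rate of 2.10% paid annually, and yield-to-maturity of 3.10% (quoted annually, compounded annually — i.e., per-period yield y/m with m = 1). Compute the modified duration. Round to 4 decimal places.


Answer: Modified duration = 2.8494

Derivation:
Coupon per period c = face * coupon_rate / m = 2.100000
Periods per year m = 1; per-period yield y/m = 0.031000
Number of cashflows N = 3
Cashflows (t years, CF_t, discount factor 1/(1+y/m)^(m*t), PV):
  t = 1.0000: CF_t = 2.100000, DF = 0.969932, PV = 2.036857
  t = 2.0000: CF_t = 2.100000, DF = 0.940768, PV = 1.975613
  t = 3.0000: CF_t = 102.100000, DF = 0.912481, PV = 93.164347
Price P = sum_t PV_t = 97.176818
First compute Macaulay numerator sum_t t * PV_t:
  t * PV_t at t = 1.0000: 2.036857
  t * PV_t at t = 2.0000: 3.951227
  t * PV_t at t = 3.0000: 279.493042
Macaulay duration D = 285.481126 / 97.176818 = 2.937749
Modified duration = D / (1 + y/m) = 2.937749 / (1 + 0.031000) = 2.849417


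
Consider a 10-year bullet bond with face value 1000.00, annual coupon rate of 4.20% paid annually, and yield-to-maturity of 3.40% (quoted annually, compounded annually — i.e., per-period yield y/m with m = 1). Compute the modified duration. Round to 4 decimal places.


Coupon per period c = face * coupon_rate / m = 42.000000
Periods per year m = 1; per-period yield y/m = 0.034000
Number of cashflows N = 10
Cashflows (t years, CF_t, discount factor 1/(1+y/m)^(m*t), PV):
  t = 1.0000: CF_t = 42.000000, DF = 0.967118, PV = 40.618956
  t = 2.0000: CF_t = 42.000000, DF = 0.935317, PV = 39.283323
  t = 3.0000: CF_t = 42.000000, DF = 0.904562, PV = 37.991608
  t = 4.0000: CF_t = 42.000000, DF = 0.874818, PV = 36.742367
  t = 5.0000: CF_t = 42.000000, DF = 0.846052, PV = 35.534204
  t = 6.0000: CF_t = 42.000000, DF = 0.818233, PV = 34.365768
  t = 7.0000: CF_t = 42.000000, DF = 0.791327, PV = 33.235753
  t = 8.0000: CF_t = 42.000000, DF = 0.765307, PV = 32.142894
  t = 9.0000: CF_t = 42.000000, DF = 0.740142, PV = 31.085971
  t = 10.0000: CF_t = 1042.000000, DF = 0.715805, PV = 745.868612
Price P = sum_t PV_t = 1066.869456
First compute Macaulay numerator sum_t t * PV_t:
  t * PV_t at t = 1.0000: 40.618956
  t * PV_t at t = 2.0000: 78.566645
  t * PV_t at t = 3.0000: 113.974824
  t * PV_t at t = 4.0000: 146.969470
  t * PV_t at t = 5.0000: 177.671022
  t * PV_t at t = 6.0000: 206.194610
  t * PV_t at t = 7.0000: 232.650269
  t * PV_t at t = 8.0000: 257.143155
  t * PV_t at t = 9.0000: 279.773742
  t * PV_t at t = 10.0000: 7458.686121
Macaulay duration D = 8992.248812 / 1066.869456 = 8.428631
Modified duration = D / (1 + y/m) = 8.428631 / (1 + 0.034000) = 8.151481

Answer: Modified duration = 8.1515


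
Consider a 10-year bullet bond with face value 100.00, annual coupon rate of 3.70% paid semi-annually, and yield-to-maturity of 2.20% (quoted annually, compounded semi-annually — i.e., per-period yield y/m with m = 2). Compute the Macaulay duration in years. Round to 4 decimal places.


Coupon per period c = face * coupon_rate / m = 1.850000
Periods per year m = 2; per-period yield y/m = 0.011000
Number of cashflows N = 20
Cashflows (t years, CF_t, discount factor 1/(1+y/m)^(m*t), PV):
  t = 0.5000: CF_t = 1.850000, DF = 0.989120, PV = 1.829871
  t = 1.0000: CF_t = 1.850000, DF = 0.978358, PV = 1.809962
  t = 1.5000: CF_t = 1.850000, DF = 0.967713, PV = 1.790269
  t = 2.0000: CF_t = 1.850000, DF = 0.957184, PV = 1.770790
  t = 2.5000: CF_t = 1.850000, DF = 0.946769, PV = 1.751523
  t = 3.0000: CF_t = 1.850000, DF = 0.936468, PV = 1.732466
  t = 3.5000: CF_t = 1.850000, DF = 0.926279, PV = 1.713617
  t = 4.0000: CF_t = 1.850000, DF = 0.916201, PV = 1.694972
  t = 4.5000: CF_t = 1.850000, DF = 0.906232, PV = 1.676530
  t = 5.0000: CF_t = 1.850000, DF = 0.896372, PV = 1.658289
  t = 5.5000: CF_t = 1.850000, DF = 0.886620, PV = 1.640246
  t = 6.0000: CF_t = 1.850000, DF = 0.876973, PV = 1.622400
  t = 6.5000: CF_t = 1.850000, DF = 0.867431, PV = 1.604747
  t = 7.0000: CF_t = 1.850000, DF = 0.857993, PV = 1.587287
  t = 7.5000: CF_t = 1.850000, DF = 0.848658, PV = 1.570017
  t = 8.0000: CF_t = 1.850000, DF = 0.839424, PV = 1.552935
  t = 8.5000: CF_t = 1.850000, DF = 0.830291, PV = 1.536038
  t = 9.0000: CF_t = 1.850000, DF = 0.821257, PV = 1.519326
  t = 9.5000: CF_t = 1.850000, DF = 0.812322, PV = 1.502795
  t = 10.0000: CF_t = 101.850000, DF = 0.803483, PV = 81.834780
Price P = sum_t PV_t = 113.398862
Macaulay numerator sum_t t * PV_t:
  t * PV_t at t = 0.5000: 0.914936
  t * PV_t at t = 1.0000: 1.809962
  t * PV_t at t = 1.5000: 2.685403
  t * PV_t at t = 2.0000: 3.541580
  t * PV_t at t = 2.5000: 4.378809
  t * PV_t at t = 3.0000: 5.197399
  t * PV_t at t = 3.5000: 5.997658
  t * PV_t at t = 4.0000: 6.779887
  t * PV_t at t = 4.5000: 7.544385
  t * PV_t at t = 5.0000: 8.291444
  t * PV_t at t = 5.5000: 9.021354
  t * PV_t at t = 6.0000: 9.734398
  t * PV_t at t = 6.5000: 10.430859
  t * PV_t at t = 7.0000: 11.111011
  t * PV_t at t = 7.5000: 11.775129
  t * PV_t at t = 8.0000: 12.423479
  t * PV_t at t = 8.5000: 13.056327
  t * PV_t at t = 9.0000: 13.673933
  t * PV_t at t = 9.5000: 14.276554
  t * PV_t at t = 10.0000: 818.347804
Macaulay duration D = (sum_t t * PV_t) / P = 970.992309 / 113.398862 = 8.562628

Answer: Macaulay duration = 8.5626 years


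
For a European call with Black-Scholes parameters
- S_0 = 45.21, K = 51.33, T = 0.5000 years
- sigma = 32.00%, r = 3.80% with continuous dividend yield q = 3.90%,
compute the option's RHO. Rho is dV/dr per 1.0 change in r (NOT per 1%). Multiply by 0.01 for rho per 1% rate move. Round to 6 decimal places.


Answer: Rho = 6.280031

Derivation:
d1 = -0.4501489290; d2 = -0.6764230989
phi(d1) = 0.3605027975; exp(-qT) = 0.9806888952; exp(-rT) = 0.9811793622
N(d2) = 0.2493860279
Rho = K*T*exp(-rT)*N(d2) = 51.3300 * 0.5000 * 0.9811793622 * 0.2493860279 = 6.280031


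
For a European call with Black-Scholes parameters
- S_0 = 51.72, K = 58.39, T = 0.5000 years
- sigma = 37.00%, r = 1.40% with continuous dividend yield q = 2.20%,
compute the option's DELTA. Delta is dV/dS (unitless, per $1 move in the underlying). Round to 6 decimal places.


d1 = -0.3481070951; d2 = -0.6097366042
phi(d1) = 0.3754883596; exp(-qT) = 0.9890602788; exp(-rT) = 0.9930244429
N(d1) = 0.3638798780
Delta = exp(-qT) * N(d1) = 0.9890602788 * 0.3638798780 = 0.359899

Answer: Delta = 0.359899


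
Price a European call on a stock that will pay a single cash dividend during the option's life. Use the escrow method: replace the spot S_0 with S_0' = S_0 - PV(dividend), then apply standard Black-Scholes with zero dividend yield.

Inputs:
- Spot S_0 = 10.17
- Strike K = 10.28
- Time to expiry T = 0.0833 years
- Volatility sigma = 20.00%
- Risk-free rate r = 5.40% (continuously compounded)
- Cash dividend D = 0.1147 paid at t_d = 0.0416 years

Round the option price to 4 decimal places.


Answer: Price = 0.1552

Derivation:
PV(D) = D * exp(-r * t_d) = 0.1147 * 0.99775612 = 0.11444263
S_0' = S_0 - PV(D) = 10.1700 - 0.11444263 = 10.05555737
d1 = (ln(S_0'/K) + (r + sigma^2/2)*T) / (sigma*sqrt(T)) = -0.27563491
d2 = d1 - sigma*sqrt(T) = -0.33335839
exp(-rT) = 0.99551190
N(d1) = 0.39141425; N(d2) = 0.36943188
C = S_0' * N(d1) - K * exp(-rT) * N(d2) = 10.05555737 * 0.39141425 - 10.2800 * 0.99551190 * 0.36943188 = 0.1552


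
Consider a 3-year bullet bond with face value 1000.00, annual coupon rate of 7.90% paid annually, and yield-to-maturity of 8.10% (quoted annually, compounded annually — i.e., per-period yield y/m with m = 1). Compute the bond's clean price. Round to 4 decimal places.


Coupon per period c = face * coupon_rate / m = 79.000000
Periods per year m = 1; per-period yield y/m = 0.081000
Number of cashflows N = 3
Cashflows (t years, CF_t, discount factor 1/(1+y/m)^(m*t), PV):
  t = 1.0000: CF_t = 79.000000, DF = 0.925069, PV = 73.080481
  t = 2.0000: CF_t = 79.000000, DF = 0.855753, PV = 67.604515
  t = 3.0000: CF_t = 1079.000000, DF = 0.791631, PV = 854.170096
Price P = sum_t PV_t = 994.855092

Answer: Price = 994.8551


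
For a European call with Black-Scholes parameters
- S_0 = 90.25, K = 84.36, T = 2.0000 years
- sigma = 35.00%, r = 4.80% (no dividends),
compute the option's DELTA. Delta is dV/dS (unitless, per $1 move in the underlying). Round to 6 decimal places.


Answer: Delta = 0.718296

Derivation:
d1 = 0.5777875405; d2 = 0.0828127937
phi(d1) = 0.3376120735; exp(-qT) = 1.0000000000; exp(-rT) = 0.9084640161
N(d1) = 0.7182962159
Delta = exp(-qT) * N(d1) = 1.0000000000 * 0.7182962159 = 0.718296


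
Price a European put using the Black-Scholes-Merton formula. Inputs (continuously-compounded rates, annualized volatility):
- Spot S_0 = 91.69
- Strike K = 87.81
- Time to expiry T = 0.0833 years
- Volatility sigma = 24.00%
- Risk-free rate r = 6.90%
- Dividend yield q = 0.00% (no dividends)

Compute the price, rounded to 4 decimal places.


Answer: Price = 0.8745

Derivation:
d1 = (ln(S/K) + (r - q + 0.5*sigma^2) * T) / (sigma * sqrt(T)) = 0.74182224
d2 = d1 - sigma * sqrt(T) = 0.67255407
exp(-rT) = 0.99426879; exp(-qT) = 1.00000000
P = K * exp(-rT) * N(-d2) - S_0 * exp(-qT) * N(-d1)
N(-d1) = 0.22909752; N(-d2) = 0.25061552
P = 87.8100 * 0.99426879 * 0.25061552 - 91.6900 * 1.00000000 * 0.22909752 = 0.8745


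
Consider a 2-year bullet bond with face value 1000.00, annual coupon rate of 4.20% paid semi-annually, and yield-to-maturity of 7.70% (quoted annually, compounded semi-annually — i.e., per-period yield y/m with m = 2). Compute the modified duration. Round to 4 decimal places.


Coupon per period c = face * coupon_rate / m = 21.000000
Periods per year m = 2; per-period yield y/m = 0.038500
Number of cashflows N = 4
Cashflows (t years, CF_t, discount factor 1/(1+y/m)^(m*t), PV):
  t = 0.5000: CF_t = 21.000000, DF = 0.962927, PV = 20.221473
  t = 1.0000: CF_t = 21.000000, DF = 0.927229, PV = 19.471809
  t = 1.5000: CF_t = 21.000000, DF = 0.892854, PV = 18.749936
  t = 2.0000: CF_t = 1021.000000, DF = 0.859754, PV = 877.808413
Price P = sum_t PV_t = 936.251631
First compute Macaulay numerator sum_t t * PV_t:
  t * PV_t at t = 0.5000: 10.110737
  t * PV_t at t = 1.0000: 19.471809
  t * PV_t at t = 1.5000: 28.124904
  t * PV_t at t = 2.0000: 1755.616825
Macaulay duration D = 1813.324274 / 936.251631 = 1.936792
Modified duration = D / (1 + y/m) = 1.936792 / (1 + 0.038500) = 1.864989

Answer: Modified duration = 1.8650


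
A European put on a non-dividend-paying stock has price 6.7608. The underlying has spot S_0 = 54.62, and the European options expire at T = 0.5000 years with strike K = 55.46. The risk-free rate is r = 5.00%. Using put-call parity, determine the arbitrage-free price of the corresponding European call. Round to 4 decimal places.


Put-call parity: C - P = S_0 * exp(-qT) - K * exp(-rT).
S_0 * exp(-qT) = 54.6200 * 1.00000000 = 54.62000000
K * exp(-rT) = 55.4600 * 0.97530991 = 54.09068772
C = P + S*exp(-qT) - K*exp(-rT)
C = 6.7608 + 54.62000000 - 54.09068772 = 7.2901

Answer: Call price = 7.2901


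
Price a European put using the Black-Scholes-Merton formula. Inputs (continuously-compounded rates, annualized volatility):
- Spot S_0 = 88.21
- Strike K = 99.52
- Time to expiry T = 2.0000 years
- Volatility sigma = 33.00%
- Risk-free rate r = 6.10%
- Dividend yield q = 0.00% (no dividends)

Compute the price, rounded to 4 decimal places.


d1 = (ln(S/K) + (r - q + 0.5*sigma^2) * T) / (sigma * sqrt(T)) = 0.23626303
d2 = d1 - sigma * sqrt(T) = -0.23042744
exp(-rT) = 0.88514837; exp(-qT) = 1.00000000
P = K * exp(-rT) * N(-d2) - S_0 * exp(-qT) * N(-d1)
N(-d1) = 0.40661429; N(-d2) = 0.59112018
P = 99.5200 * 0.88514837 * 0.59112018 - 88.2100 * 1.00000000 * 0.40661429 = 16.2043

Answer: Price = 16.2043


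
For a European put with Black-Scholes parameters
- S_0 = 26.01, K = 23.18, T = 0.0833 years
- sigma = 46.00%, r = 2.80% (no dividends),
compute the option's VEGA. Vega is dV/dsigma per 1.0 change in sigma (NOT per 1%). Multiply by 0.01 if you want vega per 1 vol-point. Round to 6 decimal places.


d1 = 0.9515891391; d2 = 0.8188251379
phi(d1) = 0.2536754771; exp(-qT) = 1.0000000000; exp(-rT) = 0.9976703179
Vega = S * exp(-qT) * phi(d1) * sqrt(T) = 26.0100 * 1.0000000000 * 0.2536754771 * 0.2886173938 = 1.904326

Answer: Vega = 1.904326


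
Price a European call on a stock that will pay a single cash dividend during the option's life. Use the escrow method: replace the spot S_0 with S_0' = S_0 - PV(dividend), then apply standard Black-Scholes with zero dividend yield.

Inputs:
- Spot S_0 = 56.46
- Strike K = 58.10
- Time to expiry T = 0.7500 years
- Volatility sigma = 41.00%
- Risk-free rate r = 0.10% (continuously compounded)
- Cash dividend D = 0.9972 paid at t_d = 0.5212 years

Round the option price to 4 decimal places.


PV(D) = D * exp(-r * t_d) = 0.9972 * 0.99947894 = 0.99668039
S_0' = S_0 - PV(D) = 56.4600 - 0.99668039 = 55.46331961
d1 = (ln(S_0'/K) + (r + sigma^2/2)*T) / (sigma*sqrt(T)) = 0.04884589
d2 = d1 - sigma*sqrt(T) = -0.30622453
exp(-rT) = 0.99925028
N(d1) = 0.51947894; N(d2) = 0.37971685
C = S_0' * N(d1) - K * exp(-rT) * N(d2) = 55.46331961 * 0.51947894 - 58.1000 * 0.99925028 * 0.37971685 = 6.7670

Answer: Price = 6.7670


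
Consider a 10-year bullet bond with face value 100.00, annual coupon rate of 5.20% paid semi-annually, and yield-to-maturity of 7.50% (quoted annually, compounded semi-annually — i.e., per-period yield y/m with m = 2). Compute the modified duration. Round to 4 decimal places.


Coupon per period c = face * coupon_rate / m = 2.600000
Periods per year m = 2; per-period yield y/m = 0.037500
Number of cashflows N = 20
Cashflows (t years, CF_t, discount factor 1/(1+y/m)^(m*t), PV):
  t = 0.5000: CF_t = 2.600000, DF = 0.963855, PV = 2.506024
  t = 1.0000: CF_t = 2.600000, DF = 0.929017, PV = 2.415445
  t = 1.5000: CF_t = 2.600000, DF = 0.895438, PV = 2.328140
  t = 2.0000: CF_t = 2.600000, DF = 0.863073, PV = 2.243990
  t = 2.5000: CF_t = 2.600000, DF = 0.831878, PV = 2.162882
  t = 3.0000: CF_t = 2.600000, DF = 0.801810, PV = 2.084706
  t = 3.5000: CF_t = 2.600000, DF = 0.772829, PV = 2.009355
  t = 4.0000: CF_t = 2.600000, DF = 0.744895, PV = 1.936727
  t = 4.5000: CF_t = 2.600000, DF = 0.717971, PV = 1.866725
  t = 5.0000: CF_t = 2.600000, DF = 0.692020, PV = 1.799253
  t = 5.5000: CF_t = 2.600000, DF = 0.667008, PV = 1.734220
  t = 6.0000: CF_t = 2.600000, DF = 0.642899, PV = 1.671537
  t = 6.5000: CF_t = 2.600000, DF = 0.619662, PV = 1.611120
  t = 7.0000: CF_t = 2.600000, DF = 0.597264, PV = 1.552887
  t = 7.5000: CF_t = 2.600000, DF = 0.575676, PV = 1.496759
  t = 8.0000: CF_t = 2.600000, DF = 0.554869, PV = 1.442659
  t = 8.5000: CF_t = 2.600000, DF = 0.534813, PV = 1.390515
  t = 9.0000: CF_t = 2.600000, DF = 0.515483, PV = 1.340255
  t = 9.5000: CF_t = 2.600000, DF = 0.496851, PV = 1.291812
  t = 10.0000: CF_t = 102.600000, DF = 0.478892, PV = 49.134354
Price P = sum_t PV_t = 84.019365
First compute Macaulay numerator sum_t t * PV_t:
  t * PV_t at t = 0.5000: 1.253012
  t * PV_t at t = 1.0000: 2.415445
  t * PV_t at t = 1.5000: 3.492210
  t * PV_t at t = 2.0000: 4.487980
  t * PV_t at t = 2.5000: 5.407205
  t * PV_t at t = 3.0000: 6.254117
  t * PV_t at t = 3.5000: 7.032742
  t * PV_t at t = 4.0000: 7.746910
  t * PV_t at t = 4.5000: 8.400264
  t * PV_t at t = 5.0000: 8.996266
  t * PV_t at t = 5.5000: 9.538210
  t * PV_t at t = 6.0000: 10.029224
  t * PV_t at t = 6.5000: 10.472282
  t * PV_t at t = 7.0000: 10.870209
  t * PV_t at t = 7.5000: 11.225690
  t * PV_t at t = 8.0000: 11.541271
  t * PV_t at t = 8.5000: 11.819374
  t * PV_t at t = 9.0000: 12.062295
  t * PV_t at t = 9.5000: 12.272215
  t * PV_t at t = 10.0000: 491.343543
Macaulay duration D = 646.660463 / 84.019365 = 7.696564
Modified duration = D / (1 + y/m) = 7.696564 / (1 + 0.037500) = 7.418375

Answer: Modified duration = 7.4184


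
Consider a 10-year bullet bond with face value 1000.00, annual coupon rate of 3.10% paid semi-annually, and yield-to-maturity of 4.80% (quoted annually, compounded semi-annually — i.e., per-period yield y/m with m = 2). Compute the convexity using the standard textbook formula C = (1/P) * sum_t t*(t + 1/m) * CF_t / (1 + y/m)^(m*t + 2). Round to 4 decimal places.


Coupon per period c = face * coupon_rate / m = 15.500000
Periods per year m = 2; per-period yield y/m = 0.024000
Number of cashflows N = 20
Cashflows (t years, CF_t, discount factor 1/(1+y/m)^(m*t), PV):
  t = 0.5000: CF_t = 15.500000, DF = 0.976562, PV = 15.136719
  t = 1.0000: CF_t = 15.500000, DF = 0.953674, PV = 14.781952
  t = 1.5000: CF_t = 15.500000, DF = 0.931323, PV = 14.435500
  t = 2.0000: CF_t = 15.500000, DF = 0.909495, PV = 14.097168
  t = 2.5000: CF_t = 15.500000, DF = 0.888178, PV = 13.766766
  t = 3.0000: CF_t = 15.500000, DF = 0.867362, PV = 13.444107
  t = 3.5000: CF_t = 15.500000, DF = 0.847033, PV = 13.129011
  t = 4.0000: CF_t = 15.500000, DF = 0.827181, PV = 12.821299
  t = 4.5000: CF_t = 15.500000, DF = 0.807794, PV = 12.520800
  t = 5.0000: CF_t = 15.500000, DF = 0.788861, PV = 12.227344
  t = 5.5000: CF_t = 15.500000, DF = 0.770372, PV = 11.940766
  t = 6.0000: CF_t = 15.500000, DF = 0.752316, PV = 11.660904
  t = 6.5000: CF_t = 15.500000, DF = 0.734684, PV = 11.387602
  t = 7.0000: CF_t = 15.500000, DF = 0.717465, PV = 11.120705
  t = 7.5000: CF_t = 15.500000, DF = 0.700649, PV = 10.860063
  t = 8.0000: CF_t = 15.500000, DF = 0.684228, PV = 10.605530
  t = 8.5000: CF_t = 15.500000, DF = 0.668191, PV = 10.356963
  t = 9.0000: CF_t = 15.500000, DF = 0.652530, PV = 10.114222
  t = 9.5000: CF_t = 15.500000, DF = 0.637237, PV = 9.877170
  t = 10.0000: CF_t = 1015.500000, DF = 0.622302, PV = 631.947201
Price P = sum_t PV_t = 866.231791
Convexity numerator sum_t t*(t + 1/m) * CF_t / (1+y/m)^(m*t + 2):
  t = 0.5000: term = 7.217750
  t = 1.0000: term = 21.145752
  t = 1.5000: term = 41.300297
  t = 2.0000: term = 67.220535
  t = 2.5000: term = 98.467580
  t = 3.0000: term = 134.623645
  t = 3.5000: term = 175.291204
  t = 4.0000: term = 220.092193
  t = 4.5000: term = 268.667227
  t = 5.0000: term = 320.674859
  t = 5.5000: term = 375.790850
  t = 6.0000: term = 433.707480
  t = 6.5000: term = 494.132871
  t = 7.0000: term = 556.790344
  t = 7.5000: term = 621.417795
  t = 8.0000: term = 687.767091
  t = 8.5000: term = 755.603493
  t = 9.0000: term = 824.705100
  t = 9.5000: term = 894.862304
  t = 10.0000: term = 63280.540613
Convexity = (1/P) * sum = 70280.018983 / 866.231791 = 81.133040

Answer: Convexity = 81.1330


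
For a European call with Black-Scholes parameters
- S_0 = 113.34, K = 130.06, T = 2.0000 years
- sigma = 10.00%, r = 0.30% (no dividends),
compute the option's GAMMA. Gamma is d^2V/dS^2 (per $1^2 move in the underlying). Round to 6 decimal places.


Answer: Gamma = 0.017197

Derivation:
d1 = -0.8598682330; d2 = -1.0012895893
phi(d1) = 0.2756494795; exp(-qT) = 1.0000000000; exp(-rT) = 0.9940179641
Gamma = exp(-qT) * phi(d1) / (S * sigma * sqrt(T)) = 1.0000000000 * 0.2756494795 / (113.3400 * 0.1000 * 1.4142135624) = 0.017197


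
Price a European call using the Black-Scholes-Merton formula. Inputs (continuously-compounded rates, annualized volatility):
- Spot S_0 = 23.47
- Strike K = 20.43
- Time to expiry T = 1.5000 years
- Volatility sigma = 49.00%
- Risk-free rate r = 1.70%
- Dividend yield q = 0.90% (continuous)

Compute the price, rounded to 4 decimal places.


d1 = (ln(S/K) + (r - q + 0.5*sigma^2) * T) / (sigma * sqrt(T)) = 0.55120785
d2 = d1 - sigma * sqrt(T) = -0.04891714
exp(-rT) = 0.97482238; exp(-qT) = 0.98659072
C = S_0 * exp(-qT) * N(d1) - K * exp(-rT) * N(d2)
N(d1) = 0.70925440; N(d2) = 0.48049266
C = 23.4700 * 0.98659072 * 0.70925440 - 20.4300 * 0.97482238 * 0.48049266 = 6.8537

Answer: Price = 6.8537


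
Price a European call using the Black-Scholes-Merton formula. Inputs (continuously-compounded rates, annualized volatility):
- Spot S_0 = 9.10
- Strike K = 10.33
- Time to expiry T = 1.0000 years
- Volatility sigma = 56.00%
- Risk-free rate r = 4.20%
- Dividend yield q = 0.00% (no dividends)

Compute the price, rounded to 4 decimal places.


Answer: Price = 1.7163

Derivation:
d1 = (ln(S/K) + (r - q + 0.5*sigma^2) * T) / (sigma * sqrt(T)) = 0.12861095
d2 = d1 - sigma * sqrt(T) = -0.43138905
exp(-rT) = 0.95886978; exp(-qT) = 1.00000000
C = S_0 * exp(-qT) * N(d1) - K * exp(-rT) * N(d2)
N(d1) = 0.55116725; N(d2) = 0.33309275
C = 9.1000 * 1.00000000 * 0.55116725 - 10.3300 * 0.95886978 * 0.33309275 = 1.7163


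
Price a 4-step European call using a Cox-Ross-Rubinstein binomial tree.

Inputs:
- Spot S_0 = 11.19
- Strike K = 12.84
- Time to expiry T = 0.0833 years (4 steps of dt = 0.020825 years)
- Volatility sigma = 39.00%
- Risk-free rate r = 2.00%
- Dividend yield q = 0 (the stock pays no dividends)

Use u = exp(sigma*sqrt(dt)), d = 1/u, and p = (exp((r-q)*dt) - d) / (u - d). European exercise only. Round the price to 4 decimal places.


dt = T/N = 0.020825
u = exp(sigma*sqrt(dt)) = 1.057894; d = 1/u = 0.945274
p = (exp((r-q)*dt) - d) / (u - d) = 0.489633
Discount per step: exp(-r*dt) = 0.999584
Stock lattice S(k, i) with i counting down-moves:
  k=0: S(0,0) = 11.1900
  k=1: S(1,0) = 11.8378; S(1,1) = 10.5776
  k=2: S(2,0) = 12.5232; S(2,1) = 11.1900; S(2,2) = 9.9987
  k=3: S(3,0) = 13.2482; S(3,1) = 11.8378; S(3,2) = 10.5776; S(3,3) = 9.4516
  k=4: S(4,0) = 14.0152; S(4,1) = 12.5232; S(4,2) = 11.1900; S(4,3) = 9.9987; S(4,4) = 8.9343
Terminal payoffs V(N, i) = max(S_T - K, 0):
  V(4,0) = 1.175195; V(4,1) = 0.000000; V(4,2) = 0.000000; V(4,3) = 0.000000; V(4,4) = 0.000000
Backward induction: V(k, i) = exp(-r*dt) * [p * V(k+1, i) + (1-p) * V(k+1, i+1)].
  V(3,0) = exp(-r*dt) * [p*1.175195 + (1-p)*0.000000] = 0.575174
  V(3,1) = exp(-r*dt) * [p*0.000000 + (1-p)*0.000000] = 0.000000
  V(3,2) = exp(-r*dt) * [p*0.000000 + (1-p)*0.000000] = 0.000000
  V(3,3) = exp(-r*dt) * [p*0.000000 + (1-p)*0.000000] = 0.000000
  V(2,0) = exp(-r*dt) * [p*0.575174 + (1-p)*0.000000] = 0.281507
  V(2,1) = exp(-r*dt) * [p*0.000000 + (1-p)*0.000000] = 0.000000
  V(2,2) = exp(-r*dt) * [p*0.000000 + (1-p)*0.000000] = 0.000000
  V(1,0) = exp(-r*dt) * [p*0.281507 + (1-p)*0.000000] = 0.137778
  V(1,1) = exp(-r*dt) * [p*0.000000 + (1-p)*0.000000] = 0.000000
  V(0,0) = exp(-r*dt) * [p*0.137778 + (1-p)*0.000000] = 0.067432

Answer: Price = V(0,0) = 0.0674


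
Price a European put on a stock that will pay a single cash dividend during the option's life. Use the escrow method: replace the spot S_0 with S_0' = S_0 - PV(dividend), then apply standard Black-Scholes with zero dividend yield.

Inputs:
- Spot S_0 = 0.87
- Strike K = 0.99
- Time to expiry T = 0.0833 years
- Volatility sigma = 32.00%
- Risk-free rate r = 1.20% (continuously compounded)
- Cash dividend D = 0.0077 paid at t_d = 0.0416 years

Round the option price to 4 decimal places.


PV(D) = D * exp(-r * t_d) = 0.0077 * 0.99950092 = 0.00769616
S_0' = S_0 - PV(D) = 0.8700 - 0.00769616 = 0.86230384
d1 = (ln(S_0'/K) + (r + sigma^2/2)*T) / (sigma*sqrt(T)) = -1.43824371
d2 = d1 - sigma*sqrt(T) = -1.53060128
exp(-rT) = 0.99900090
N(-d1) = 0.92481754; N(-d2) = 0.93706602
P = K * exp(-rT) * N(-d2) - S_0' * N(-d1) = 0.9900 * 0.99900090 * 0.93706602 - 0.86230384 * 0.92481754 = 0.1293

Answer: Price = 0.1293


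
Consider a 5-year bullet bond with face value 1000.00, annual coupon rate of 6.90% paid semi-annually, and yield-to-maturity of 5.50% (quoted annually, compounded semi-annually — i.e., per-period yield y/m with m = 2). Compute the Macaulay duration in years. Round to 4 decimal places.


Coupon per period c = face * coupon_rate / m = 34.500000
Periods per year m = 2; per-period yield y/m = 0.027500
Number of cashflows N = 10
Cashflows (t years, CF_t, discount factor 1/(1+y/m)^(m*t), PV):
  t = 0.5000: CF_t = 34.500000, DF = 0.973236, PV = 33.576642
  t = 1.0000: CF_t = 34.500000, DF = 0.947188, PV = 32.677997
  t = 1.5000: CF_t = 34.500000, DF = 0.921838, PV = 31.803404
  t = 2.0000: CF_t = 34.500000, DF = 0.897166, PV = 30.952218
  t = 2.5000: CF_t = 34.500000, DF = 0.873154, PV = 30.123813
  t = 3.0000: CF_t = 34.500000, DF = 0.849785, PV = 29.317580
  t = 3.5000: CF_t = 34.500000, DF = 0.827041, PV = 28.532924
  t = 4.0000: CF_t = 34.500000, DF = 0.804906, PV = 27.769269
  t = 4.5000: CF_t = 34.500000, DF = 0.783364, PV = 27.026053
  t = 5.0000: CF_t = 1034.500000, DF = 0.762398, PV = 788.700633
Price P = sum_t PV_t = 1060.480533
Macaulay numerator sum_t t * PV_t:
  t * PV_t at t = 0.5000: 16.788321
  t * PV_t at t = 1.0000: 32.677997
  t * PV_t at t = 1.5000: 47.705106
  t * PV_t at t = 2.0000: 61.904436
  t * PV_t at t = 2.5000: 75.309532
  t * PV_t at t = 3.0000: 87.952739
  t * PV_t at t = 3.5000: 99.865234
  t * PV_t at t = 4.0000: 111.077077
  t * PV_t at t = 4.5000: 121.617237
  t * PV_t at t = 5.0000: 3943.503166
Macaulay duration D = (sum_t t * PV_t) / P = 4598.400846 / 1060.480533 = 4.336148

Answer: Macaulay duration = 4.3361 years


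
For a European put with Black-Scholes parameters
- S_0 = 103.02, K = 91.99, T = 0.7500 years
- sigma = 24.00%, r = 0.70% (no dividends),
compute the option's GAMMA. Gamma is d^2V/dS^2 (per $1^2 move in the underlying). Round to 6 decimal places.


Answer: Gamma = 0.014845

Derivation:
d1 = 0.6740240530; d2 = 0.4661779561
phi(d1) = 0.3178763700; exp(-qT) = 1.0000000000; exp(-rT) = 0.9947637572
Gamma = exp(-qT) * phi(d1) / (S * sigma * sqrt(T)) = 1.0000000000 * 0.3178763700 / (103.0200 * 0.2400 * 0.8660254038) = 0.014845


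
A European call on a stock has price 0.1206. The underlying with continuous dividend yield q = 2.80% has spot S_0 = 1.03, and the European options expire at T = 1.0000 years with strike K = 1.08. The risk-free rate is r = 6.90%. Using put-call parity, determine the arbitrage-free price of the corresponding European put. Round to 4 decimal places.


Put-call parity: C - P = S_0 * exp(-qT) - K * exp(-rT).
S_0 * exp(-qT) = 1.0300 * 0.97238837 = 1.00156002
K * exp(-rT) = 1.0800 * 0.93332668 = 1.00799281
P = C - S*exp(-qT) + K*exp(-rT)
P = 0.1206 - 1.00156002 + 1.00799281 = 0.1270

Answer: Put price = 0.1270


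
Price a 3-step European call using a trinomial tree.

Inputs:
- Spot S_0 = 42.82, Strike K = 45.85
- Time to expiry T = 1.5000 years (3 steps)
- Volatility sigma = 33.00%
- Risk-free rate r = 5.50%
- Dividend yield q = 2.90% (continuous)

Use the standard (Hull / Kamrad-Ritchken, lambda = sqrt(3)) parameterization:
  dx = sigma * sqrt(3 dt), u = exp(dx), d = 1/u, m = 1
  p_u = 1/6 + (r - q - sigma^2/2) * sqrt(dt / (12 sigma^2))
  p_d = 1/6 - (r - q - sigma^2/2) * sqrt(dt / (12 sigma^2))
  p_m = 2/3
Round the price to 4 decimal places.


Answer: Price = V(0,0) = 5.9110

Derivation:
dt = T/N = 0.500000; dx = sigma*sqrt(3*dt) = 0.404166
u = exp(dx) = 1.498052; d = 1/u = 0.667533
p_u = 0.149069, p_m = 0.666667, p_d = 0.184265
Discount per step: exp(-r*dt) = 0.972875
Stock lattice S(k, j) with j the centered position index:
  k=0: S(0,+0) = 42.8200
  k=1: S(1,-1) = 28.5838; S(1,+0) = 42.8200; S(1,+1) = 64.1466
  k=2: S(2,-2) = 19.0806; S(2,-1) = 28.5838; S(2,+0) = 42.8200; S(2,+1) = 64.1466; S(2,+2) = 96.0950
  k=3: S(3,-3) = 12.7370; S(3,-2) = 19.0806; S(3,-1) = 28.5838; S(3,+0) = 42.8200; S(3,+1) = 64.1466; S(3,+2) = 96.0950; S(3,+3) = 143.9553
Terminal payoffs V(N, j) = max(S_T - K, 0):
  V(3,-3) = 0.000000; V(3,-2) = 0.000000; V(3,-1) = 0.000000; V(3,+0) = 0.000000; V(3,+1) = 18.296600; V(3,+2) = 50.244963; V(3,+3) = 98.105281
Backward induction: V(k, j) = exp(-r*dt) * [p_u * V(k+1, j+1) + p_m * V(k+1, j) + p_d * V(k+1, j-1)]
  V(2,-2) = exp(-r*dt) * [p_u*0.000000 + p_m*0.000000 + p_d*0.000000] = 0.000000
  V(2,-1) = exp(-r*dt) * [p_u*0.000000 + p_m*0.000000 + p_d*0.000000] = 0.000000
  V(2,+0) = exp(-r*dt) * [p_u*18.296600 + p_m*0.000000 + p_d*0.000000] = 2.653467
  V(2,+1) = exp(-r*dt) * [p_u*50.244963 + p_m*18.296600 + p_d*0.000000] = 19.153650
  V(2,+2) = exp(-r*dt) * [p_u*98.105281 + p_m*50.244963 + p_d*18.296600] = 50.095734
  V(1,-1) = exp(-r*dt) * [p_u*2.653467 + p_m*0.000000 + p_d*0.000000] = 0.384820
  V(1,+0) = exp(-r*dt) * [p_u*19.153650 + p_m*2.653467 + p_d*0.000000] = 4.498755
  V(1,+1) = exp(-r*dt) * [p_u*50.095734 + p_m*19.153650 + p_d*2.653467] = 20.163553
  V(0,+0) = exp(-r*dt) * [p_u*20.163553 + p_m*4.498755 + p_d*0.384820] = 5.911024


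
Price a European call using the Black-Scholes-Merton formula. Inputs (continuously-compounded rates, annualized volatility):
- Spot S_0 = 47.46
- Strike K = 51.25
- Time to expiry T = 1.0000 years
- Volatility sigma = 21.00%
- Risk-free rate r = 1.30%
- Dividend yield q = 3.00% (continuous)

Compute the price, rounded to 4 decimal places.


d1 = (ln(S/K) + (r - q + 0.5*sigma^2) * T) / (sigma * sqrt(T)) = -0.34180175
d2 = d1 - sigma * sqrt(T) = -0.55180175
exp(-rT) = 0.98708414; exp(-qT) = 0.97044553
C = S_0 * exp(-qT) * N(d1) - K * exp(-rT) * N(d2)
N(d1) = 0.36625005; N(d2) = 0.29054209
C = 47.4600 * 0.97044553 * 0.36625005 - 51.2500 * 0.98708414 * 0.29054209 = 2.1705

Answer: Price = 2.1705
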